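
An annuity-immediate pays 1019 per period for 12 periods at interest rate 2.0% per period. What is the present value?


PV = PMT * (1 - (1+i)^(-n)) / i
= 1019 * (1 - (1+0.02)^(-12)) / 0.02
= 1019 * (1 - 0.788493) / 0.02
= 1019 * 10.575341
= 10776.2727


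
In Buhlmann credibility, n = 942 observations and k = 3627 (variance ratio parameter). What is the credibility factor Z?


Z = n / (n + k)
= 942 / (942 + 3627)
= 942 / 4569
= 0.2062


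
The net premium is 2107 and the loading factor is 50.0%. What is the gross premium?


Gross = net * (1 + loading)
= 2107 * (1 + 0.5)
= 2107 * 1.5
= 3160.5


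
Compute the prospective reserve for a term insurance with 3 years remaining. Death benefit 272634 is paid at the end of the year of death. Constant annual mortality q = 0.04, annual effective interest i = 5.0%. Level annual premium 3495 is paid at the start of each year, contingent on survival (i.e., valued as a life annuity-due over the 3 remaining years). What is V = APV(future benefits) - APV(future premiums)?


v = 1/(1+i) = 0.952381
APV(future benefits) per unit = sum_{k=0}^{2} k_p_x * q * v^(k+1) = 0.10477
APV(future benefits) = 272634 * 0.10477 = 28563.7767
Life annuity-due factor ä_{x:3} = sum_{k=0}^{2} k_p_x * v^k = 2.750204
APV(future premiums) = 3495 * 2.750204 = 9611.9633
V = 28563.7767 - 9611.9633
= 18951.8135


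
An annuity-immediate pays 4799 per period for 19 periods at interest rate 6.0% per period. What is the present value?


PV = PMT * (1 - (1+i)^(-n)) / i
= 4799 * (1 - (1+0.06)^(-19)) / 0.06
= 4799 * (1 - 0.330513) / 0.06
= 4799 * 11.158116
= 53547.801


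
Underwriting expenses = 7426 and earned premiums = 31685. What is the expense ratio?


Expense ratio = expenses / premiums
= 7426 / 31685
= 0.2344


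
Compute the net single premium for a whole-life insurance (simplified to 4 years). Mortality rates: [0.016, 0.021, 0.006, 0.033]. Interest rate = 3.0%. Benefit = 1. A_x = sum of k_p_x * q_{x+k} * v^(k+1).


v = 0.970874
Year 0: k_p_x=1.0, q=0.016, term=0.015534
Year 1: k_p_x=0.984, q=0.021, term=0.019478
Year 2: k_p_x=0.963336, q=0.006, term=0.00529
Year 3: k_p_x=0.957556, q=0.033, term=0.028076
A_x = 0.0684


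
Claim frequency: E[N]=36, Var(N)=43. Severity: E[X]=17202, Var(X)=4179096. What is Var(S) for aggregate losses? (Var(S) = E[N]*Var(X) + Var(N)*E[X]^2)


Var(S) = E[N]*Var(X) + Var(N)*E[X]^2
= 36*4179096 + 43*17202^2
= 150447456 + 12724078572
= 1.2875e+10


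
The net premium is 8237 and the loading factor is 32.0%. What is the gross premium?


Gross = net * (1 + loading)
= 8237 * (1 + 0.32)
= 8237 * 1.32
= 10872.84


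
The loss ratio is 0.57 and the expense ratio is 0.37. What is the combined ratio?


Combined ratio = loss ratio + expense ratio
= 0.57 + 0.37
= 0.94


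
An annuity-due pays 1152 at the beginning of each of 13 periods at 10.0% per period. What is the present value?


PV_due = PMT * (1-(1+i)^(-n))/i * (1+i)
PV_immediate = 8183.0663
PV_due = 8183.0663 * 1.1
= 9001.373


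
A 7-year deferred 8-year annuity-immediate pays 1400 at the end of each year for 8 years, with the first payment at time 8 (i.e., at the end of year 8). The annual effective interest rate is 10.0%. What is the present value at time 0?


PV at time 7 of the 8-year annuity-immediate:
a_n = 1400 * (1-(1+0.1)^(-8))/0.1 = 7468.8967
Discount back 7 years to time 0:
PV = 7468.8967 * (1+0.1)^(-7)
= 7468.8967 * 0.513158
= 3832.725


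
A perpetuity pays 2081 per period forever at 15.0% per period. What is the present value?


PV = PMT / i
= 2081 / 0.15
= 13873.3333


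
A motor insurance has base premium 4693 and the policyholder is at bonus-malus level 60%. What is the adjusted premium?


adjusted = base * BM_level / 100
= 4693 * 60 / 100
= 4693 * 0.6
= 2815.8


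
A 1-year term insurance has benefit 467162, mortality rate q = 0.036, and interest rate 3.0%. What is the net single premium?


NSP = benefit * q * v
v = 1/(1+i) = 0.970874
NSP = 467162 * 0.036 * 0.970874
= 16327.9922


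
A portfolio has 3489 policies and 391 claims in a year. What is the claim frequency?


frequency = claims / policies
= 391 / 3489
= 0.1121


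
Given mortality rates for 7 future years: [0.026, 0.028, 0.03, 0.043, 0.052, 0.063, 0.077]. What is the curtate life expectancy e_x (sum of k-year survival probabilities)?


e_x = sum_{k=1}^{n} k_p_x
k_p_x values:
  1_p_x = 0.974
  2_p_x = 0.946728
  3_p_x = 0.918326
  4_p_x = 0.878838
  5_p_x = 0.833139
  6_p_x = 0.780651
  7_p_x = 0.720541
e_x = 6.0522


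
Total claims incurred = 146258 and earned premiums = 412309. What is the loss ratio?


Loss ratio = claims / premiums
= 146258 / 412309
= 0.3547


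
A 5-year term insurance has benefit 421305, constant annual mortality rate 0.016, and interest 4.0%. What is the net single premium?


NSP = benefit * sum_{k=0}^{n-1} k_p_x * q * v^(k+1)
With constant q=0.016, v=0.961538
Sum = 0.069073
NSP = 421305 * 0.069073
= 29100.8997


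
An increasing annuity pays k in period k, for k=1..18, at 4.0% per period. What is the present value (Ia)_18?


(Ia)_n = sum_{k=1}^{n} k * v^k, v = 1/(1+i)
v = 0.961538
Sum computed term by term:
(Ia)_18 = 107.0091


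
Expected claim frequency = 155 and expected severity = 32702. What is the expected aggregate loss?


E[S] = E[N] * E[X]
= 155 * 32702
= 5.0688e+06


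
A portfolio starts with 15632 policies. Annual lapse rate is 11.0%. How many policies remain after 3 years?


remaining = initial * (1 - lapse)^years
= 15632 * (1 - 0.11)^3
= 15632 * 0.704969
= 11020.0754


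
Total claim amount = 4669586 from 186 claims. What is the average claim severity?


severity = total / number
= 4669586 / 186
= 25105.3011


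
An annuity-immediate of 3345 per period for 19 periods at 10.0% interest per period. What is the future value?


FV = PMT * ((1+i)^n - 1) / i
= 3345 * ((1.1)^19 - 1) / 0.1
= 3345 * (6.115909 - 1) / 0.1
= 171127.1575


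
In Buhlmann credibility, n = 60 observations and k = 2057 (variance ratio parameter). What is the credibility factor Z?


Z = n / (n + k)
= 60 / (60 + 2057)
= 60 / 2117
= 0.0283


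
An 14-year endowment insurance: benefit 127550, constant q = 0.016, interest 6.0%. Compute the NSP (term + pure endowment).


Term component = 17376.3901
Pure endowment = 14_p_x * v^14 * benefit = 0.797869 * 0.442301 * 127550 = 45012.1469
NSP = 62388.537


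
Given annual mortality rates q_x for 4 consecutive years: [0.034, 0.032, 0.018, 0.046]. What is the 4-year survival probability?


p_k = 1 - q_k for each year
Survival = product of (1 - q_k)
= 0.966 * 0.968 * 0.982 * 0.954
= 0.876


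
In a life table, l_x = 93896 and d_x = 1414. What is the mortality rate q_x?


q_x = d_x / l_x
= 1414 / 93896
= 0.0151


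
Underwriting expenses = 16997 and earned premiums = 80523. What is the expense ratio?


Expense ratio = expenses / premiums
= 16997 / 80523
= 0.2111


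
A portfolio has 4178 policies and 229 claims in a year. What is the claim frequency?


frequency = claims / policies
= 229 / 4178
= 0.0548


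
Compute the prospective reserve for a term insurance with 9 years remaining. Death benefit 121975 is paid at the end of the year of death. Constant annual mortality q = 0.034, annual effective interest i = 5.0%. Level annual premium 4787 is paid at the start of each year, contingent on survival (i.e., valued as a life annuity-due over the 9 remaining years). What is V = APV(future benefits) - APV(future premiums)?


v = 1/(1+i) = 0.952381
APV(future benefits) per unit = sum_{k=0}^{8} k_p_x * q * v^(k+1) = 0.213649
APV(future benefits) = 121975 * 0.213649 = 26059.8334
Life annuity-due factor ä_{x:9} = sum_{k=0}^{8} k_p_x * v^k = 6.597983
APV(future premiums) = 4787 * 6.597983 = 31584.5444
V = 26059.8334 - 31584.5444
= -5524.7111


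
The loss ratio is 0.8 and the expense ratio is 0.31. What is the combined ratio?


Combined ratio = loss ratio + expense ratio
= 0.8 + 0.31
= 1.11


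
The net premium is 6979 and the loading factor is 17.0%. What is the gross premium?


Gross = net * (1 + loading)
= 6979 * (1 + 0.17)
= 6979 * 1.17
= 8165.43


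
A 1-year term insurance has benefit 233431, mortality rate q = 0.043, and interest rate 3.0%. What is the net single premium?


NSP = benefit * q * v
v = 1/(1+i) = 0.970874
NSP = 233431 * 0.043 * 0.970874
= 9745.1777


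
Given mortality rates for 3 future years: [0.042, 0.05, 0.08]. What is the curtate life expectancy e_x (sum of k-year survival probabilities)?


e_x = sum_{k=1}^{n} k_p_x
k_p_x values:
  1_p_x = 0.958
  2_p_x = 0.9101
  3_p_x = 0.837292
e_x = 2.7054


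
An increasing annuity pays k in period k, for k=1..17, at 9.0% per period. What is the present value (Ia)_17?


(Ia)_n = sum_{k=1}^{n} k * v^k, v = 1/(1+i)
v = 0.917431
Sum computed term by term:
(Ia)_17 = 59.8257


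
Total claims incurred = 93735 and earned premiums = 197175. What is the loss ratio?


Loss ratio = claims / premiums
= 93735 / 197175
= 0.4754


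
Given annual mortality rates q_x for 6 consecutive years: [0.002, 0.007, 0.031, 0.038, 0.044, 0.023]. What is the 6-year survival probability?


p_k = 1 - q_k for each year
Survival = product of (1 - q_k)
= 0.998 * 0.993 * 0.969 * 0.962 * 0.956 * 0.977
= 0.8628


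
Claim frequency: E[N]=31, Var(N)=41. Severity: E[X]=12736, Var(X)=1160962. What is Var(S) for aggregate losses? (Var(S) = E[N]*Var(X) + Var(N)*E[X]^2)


Var(S) = E[N]*Var(X) + Var(N)*E[X]^2
= 31*1160962 + 41*12736^2
= 35989822 + 6650433536
= 6.6864e+09


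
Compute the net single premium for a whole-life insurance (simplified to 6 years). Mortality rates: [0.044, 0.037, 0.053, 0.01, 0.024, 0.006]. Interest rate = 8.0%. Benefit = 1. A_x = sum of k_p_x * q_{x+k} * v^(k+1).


v = 0.925926
Year 0: k_p_x=1.0, q=0.044, term=0.040741
Year 1: k_p_x=0.956, q=0.037, term=0.030326
Year 2: k_p_x=0.920628, q=0.053, term=0.038734
Year 3: k_p_x=0.871835, q=0.01, term=0.006408
Year 4: k_p_x=0.863116, q=0.024, term=0.014098
Year 5: k_p_x=0.842402, q=0.006, term=0.003185
A_x = 0.1335


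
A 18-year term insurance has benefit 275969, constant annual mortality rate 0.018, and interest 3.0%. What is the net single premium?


NSP = benefit * sum_{k=0}^{n-1} k_p_x * q * v^(k+1)
With constant q=0.018, v=0.970874
Sum = 0.216157
NSP = 275969 * 0.216157
= 59652.639


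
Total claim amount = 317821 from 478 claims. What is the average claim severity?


severity = total / number
= 317821 / 478
= 664.8975


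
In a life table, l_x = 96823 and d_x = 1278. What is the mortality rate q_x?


q_x = d_x / l_x
= 1278 / 96823
= 0.0132


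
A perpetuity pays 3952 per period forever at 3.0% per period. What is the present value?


PV = PMT / i
= 3952 / 0.03
= 131733.3333


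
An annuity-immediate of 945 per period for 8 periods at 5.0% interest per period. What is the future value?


FV = PMT * ((1+i)^n - 1) / i
= 945 * ((1.05)^8 - 1) / 0.05
= 945 * (1.477455 - 1) / 0.05
= 9023.9079


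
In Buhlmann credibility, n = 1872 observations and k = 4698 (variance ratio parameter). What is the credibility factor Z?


Z = n / (n + k)
= 1872 / (1872 + 4698)
= 1872 / 6570
= 0.2849


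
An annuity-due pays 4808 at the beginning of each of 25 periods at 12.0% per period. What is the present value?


PV_due = PMT * (1-(1+i)^(-n))/i * (1+i)
PV_immediate = 37709.8129
PV_due = 37709.8129 * 1.12
= 42234.9904


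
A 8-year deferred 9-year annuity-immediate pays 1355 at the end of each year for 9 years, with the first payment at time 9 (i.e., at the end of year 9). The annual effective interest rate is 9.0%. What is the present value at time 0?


PV at time 8 of the 9-year annuity-immediate:
a_n = 1355 * (1-(1+0.09)^(-9))/0.09 = 8123.5595
Discount back 8 years to time 0:
PV = 8123.5595 * (1+0.09)^(-8)
= 8123.5595 * 0.501866
= 4076.9406


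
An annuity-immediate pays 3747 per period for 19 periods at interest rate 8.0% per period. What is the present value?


PV = PMT * (1 - (1+i)^(-n)) / i
= 3747 * (1 - (1+0.08)^(-19)) / 0.08
= 3747 * (1 - 0.231712) / 0.08
= 3747 * 9.603599
= 35984.6862


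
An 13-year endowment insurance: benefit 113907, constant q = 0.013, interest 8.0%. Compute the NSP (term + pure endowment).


Term component = 10983.6436
Pure endowment = 13_p_x * v^13 * benefit = 0.843574 * 0.367698 * 113907 = 35331.7035
NSP = 46315.3471


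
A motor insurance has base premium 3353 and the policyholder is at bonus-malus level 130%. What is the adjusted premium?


adjusted = base * BM_level / 100
= 3353 * 130 / 100
= 3353 * 1.3
= 4358.9


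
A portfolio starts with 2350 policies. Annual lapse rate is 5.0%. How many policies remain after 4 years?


remaining = initial * (1 - lapse)^years
= 2350 * (1 - 0.05)^4
= 2350 * 0.814506
= 1914.0897


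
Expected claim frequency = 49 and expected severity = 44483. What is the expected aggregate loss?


E[S] = E[N] * E[X]
= 49 * 44483
= 2.1797e+06


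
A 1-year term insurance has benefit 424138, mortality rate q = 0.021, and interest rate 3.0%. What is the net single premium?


NSP = benefit * q * v
v = 1/(1+i) = 0.970874
NSP = 424138 * 0.021 * 0.970874
= 8647.4738


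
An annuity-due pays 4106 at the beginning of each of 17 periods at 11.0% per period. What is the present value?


PV_due = PMT * (1-(1+i)^(-n))/i * (1+i)
PV_immediate = 30995.3498
PV_due = 30995.3498 * 1.11
= 34404.8383


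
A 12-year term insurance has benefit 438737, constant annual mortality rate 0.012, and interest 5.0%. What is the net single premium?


NSP = benefit * sum_{k=0}^{n-1} k_p_x * q * v^(k+1)
With constant q=0.012, v=0.952381
Sum = 0.100309
NSP = 438737 * 0.100309
= 44009.0915


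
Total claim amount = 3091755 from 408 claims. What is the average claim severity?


severity = total / number
= 3091755 / 408
= 7577.8309


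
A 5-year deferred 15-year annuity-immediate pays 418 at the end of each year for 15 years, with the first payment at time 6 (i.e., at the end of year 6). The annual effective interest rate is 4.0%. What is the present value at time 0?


PV at time 5 of the 15-year annuity-immediate:
a_n = 418 * (1-(1+0.04)^(-15))/0.04 = 4647.4859
Discount back 5 years to time 0:
PV = 4647.4859 * (1+0.04)^(-5)
= 4647.4859 * 0.821927
= 3819.8947


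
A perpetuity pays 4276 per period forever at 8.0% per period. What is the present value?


PV = PMT / i
= 4276 / 0.08
= 53450.0


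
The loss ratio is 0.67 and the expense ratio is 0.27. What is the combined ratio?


Combined ratio = loss ratio + expense ratio
= 0.67 + 0.27
= 0.94


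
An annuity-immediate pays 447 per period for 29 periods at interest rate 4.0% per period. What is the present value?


PV = PMT * (1 - (1+i)^(-n)) / i
= 447 * (1 - (1+0.04)^(-29)) / 0.04
= 447 * (1 - 0.320651) / 0.04
= 447 * 16.983715
= 7591.7204


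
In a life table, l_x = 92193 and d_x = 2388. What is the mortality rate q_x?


q_x = d_x / l_x
= 2388 / 92193
= 0.0259


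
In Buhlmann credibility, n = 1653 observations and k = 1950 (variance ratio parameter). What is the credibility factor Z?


Z = n / (n + k)
= 1653 / (1653 + 1950)
= 1653 / 3603
= 0.4588


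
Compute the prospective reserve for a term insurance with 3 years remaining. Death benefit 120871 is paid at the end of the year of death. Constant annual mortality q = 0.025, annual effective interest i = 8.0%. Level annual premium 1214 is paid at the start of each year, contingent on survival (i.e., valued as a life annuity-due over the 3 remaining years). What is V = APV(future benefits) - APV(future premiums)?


v = 1/(1+i) = 0.925926
APV(future benefits) per unit = sum_{k=0}^{2} k_p_x * q * v^(k+1) = 0.062912
APV(future benefits) = 120871 * 0.062912 = 7604.2002
Life annuity-due factor ä_{x:3} = sum_{k=0}^{2} k_p_x * v^k = 2.717785
APV(future premiums) = 1214 * 2.717785 = 3299.3916
V = 7604.2002 - 3299.3916
= 4304.8087


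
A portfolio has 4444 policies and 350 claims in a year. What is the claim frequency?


frequency = claims / policies
= 350 / 4444
= 0.0788


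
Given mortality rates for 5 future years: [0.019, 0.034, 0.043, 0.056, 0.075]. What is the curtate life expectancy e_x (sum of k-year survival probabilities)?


e_x = sum_{k=1}^{n} k_p_x
k_p_x values:
  1_p_x = 0.981
  2_p_x = 0.947646
  3_p_x = 0.906897
  4_p_x = 0.856111
  5_p_x = 0.791903
e_x = 4.4836


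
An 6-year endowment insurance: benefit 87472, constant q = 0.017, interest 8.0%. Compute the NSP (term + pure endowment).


Term component = 6613.9919
Pure endowment = 6_p_x * v^6 * benefit = 0.902238 * 0.63017 * 87472 = 49733.3405
NSP = 56347.3323


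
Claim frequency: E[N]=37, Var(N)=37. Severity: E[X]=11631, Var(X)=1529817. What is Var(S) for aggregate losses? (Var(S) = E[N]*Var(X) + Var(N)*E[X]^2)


Var(S) = E[N]*Var(X) + Var(N)*E[X]^2
= 37*1529817 + 37*11631^2
= 56603229 + 5005365957
= 5.0620e+09


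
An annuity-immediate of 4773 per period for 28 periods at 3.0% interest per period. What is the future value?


FV = PMT * ((1+i)^n - 1) / i
= 4773 * ((1.03)^28 - 1) / 0.03
= 4773 * (2.287928 - 1) / 0.03
= 204909.2932


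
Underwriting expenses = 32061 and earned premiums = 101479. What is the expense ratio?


Expense ratio = expenses / premiums
= 32061 / 101479
= 0.3159


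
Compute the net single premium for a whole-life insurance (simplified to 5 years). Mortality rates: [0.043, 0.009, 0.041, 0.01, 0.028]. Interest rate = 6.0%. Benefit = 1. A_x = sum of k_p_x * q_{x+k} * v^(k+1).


v = 0.943396
Year 0: k_p_x=1.0, q=0.043, term=0.040566
Year 1: k_p_x=0.957, q=0.009, term=0.007666
Year 2: k_p_x=0.948387, q=0.041, term=0.032648
Year 3: k_p_x=0.909503, q=0.01, term=0.007204
Year 4: k_p_x=0.900408, q=0.028, term=0.018839
A_x = 0.1069


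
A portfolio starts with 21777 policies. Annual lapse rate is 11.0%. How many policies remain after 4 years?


remaining = initial * (1 - lapse)^years
= 21777 * (1 - 0.11)^4
= 21777 * 0.627422
= 13663.3778


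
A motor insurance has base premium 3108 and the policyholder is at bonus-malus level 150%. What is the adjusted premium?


adjusted = base * BM_level / 100
= 3108 * 150 / 100
= 3108 * 1.5
= 4662.0


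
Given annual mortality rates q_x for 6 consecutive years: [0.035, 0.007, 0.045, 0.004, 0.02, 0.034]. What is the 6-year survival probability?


p_k = 1 - q_k for each year
Survival = product of (1 - q_k)
= 0.965 * 0.993 * 0.955 * 0.996 * 0.98 * 0.966
= 0.8629


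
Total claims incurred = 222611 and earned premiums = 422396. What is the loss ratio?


Loss ratio = claims / premiums
= 222611 / 422396
= 0.527


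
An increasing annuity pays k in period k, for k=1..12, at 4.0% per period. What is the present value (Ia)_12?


(Ia)_n = sum_{k=1}^{n} k * v^k, v = 1/(1+i)
v = 0.961538
Sum computed term by term:
(Ia)_12 = 56.6328


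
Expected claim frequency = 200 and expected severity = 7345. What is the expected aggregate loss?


E[S] = E[N] * E[X]
= 200 * 7345
= 1.4690e+06


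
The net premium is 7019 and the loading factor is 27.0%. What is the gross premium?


Gross = net * (1 + loading)
= 7019 * (1 + 0.27)
= 7019 * 1.27
= 8914.13


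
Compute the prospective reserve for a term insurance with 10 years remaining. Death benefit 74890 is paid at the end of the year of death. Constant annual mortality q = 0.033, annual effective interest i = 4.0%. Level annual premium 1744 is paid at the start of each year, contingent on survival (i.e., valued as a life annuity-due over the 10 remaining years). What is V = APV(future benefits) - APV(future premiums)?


v = 1/(1+i) = 0.961538
APV(future benefits) per unit = sum_{k=0}^{9} k_p_x * q * v^(k+1) = 0.23372
APV(future benefits) = 74890 * 0.23372 = 17503.3105
Life annuity-due factor ä_{x:10} = sum_{k=0}^{9} k_p_x * v^k = 7.36573
APV(future premiums) = 1744 * 7.36573 = 12845.8323
V = 17503.3105 - 12845.8323
= 4657.4783


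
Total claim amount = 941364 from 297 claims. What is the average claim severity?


severity = total / number
= 941364 / 297
= 3169.5758


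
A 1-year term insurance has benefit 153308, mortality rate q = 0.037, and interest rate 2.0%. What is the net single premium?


NSP = benefit * q * v
v = 1/(1+i) = 0.980392
NSP = 153308 * 0.037 * 0.980392
= 5561.1725


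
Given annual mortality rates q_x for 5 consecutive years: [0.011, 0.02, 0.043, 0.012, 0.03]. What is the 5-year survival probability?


p_k = 1 - q_k for each year
Survival = product of (1 - q_k)
= 0.989 * 0.98 * 0.957 * 0.988 * 0.97
= 0.8889


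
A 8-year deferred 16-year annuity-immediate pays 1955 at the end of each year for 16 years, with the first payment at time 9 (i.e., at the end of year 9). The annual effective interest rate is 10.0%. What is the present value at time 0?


PV at time 8 of the 16-year annuity-immediate:
a_n = 1955 * (1-(1+0.1)^(-16))/0.1 = 15295.3504
Discount back 8 years to time 0:
PV = 15295.3504 * (1+0.1)^(-8)
= 15295.3504 * 0.466507
= 7135.3938


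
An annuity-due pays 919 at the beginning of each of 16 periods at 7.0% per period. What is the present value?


PV_due = PMT * (1-(1+i)^(-n))/i * (1+i)
PV_immediate = 8681.4701
PV_due = 8681.4701 * 1.07
= 9289.173


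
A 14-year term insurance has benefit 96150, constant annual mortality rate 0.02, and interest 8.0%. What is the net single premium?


NSP = benefit * sum_{k=0}^{n-1} k_p_x * q * v^(k+1)
With constant q=0.02, v=0.925926
Sum = 0.148683
NSP = 96150 * 0.148683
= 14295.8566


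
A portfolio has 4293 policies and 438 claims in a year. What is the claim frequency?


frequency = claims / policies
= 438 / 4293
= 0.102


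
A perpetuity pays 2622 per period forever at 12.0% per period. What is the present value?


PV = PMT / i
= 2622 / 0.12
= 21850.0


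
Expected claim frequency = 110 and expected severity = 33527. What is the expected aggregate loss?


E[S] = E[N] * E[X]
= 110 * 33527
= 3.6880e+06


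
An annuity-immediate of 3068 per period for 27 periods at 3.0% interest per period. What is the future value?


FV = PMT * ((1+i)^n - 1) / i
= 3068 * ((1.03)^27 - 1) / 0.03
= 3068 * (2.221289 - 1) / 0.03
= 124897.1556


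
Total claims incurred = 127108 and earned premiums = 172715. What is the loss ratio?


Loss ratio = claims / premiums
= 127108 / 172715
= 0.7359


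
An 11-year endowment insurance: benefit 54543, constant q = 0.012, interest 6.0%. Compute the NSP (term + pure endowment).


Term component = 4897.2607
Pure endowment = 11_p_x * v^11 * benefit = 0.875642 * 0.526788 * 54543 = 25159.4356
NSP = 30056.6963


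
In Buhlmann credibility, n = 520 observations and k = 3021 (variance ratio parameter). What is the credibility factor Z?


Z = n / (n + k)
= 520 / (520 + 3021)
= 520 / 3541
= 0.1469


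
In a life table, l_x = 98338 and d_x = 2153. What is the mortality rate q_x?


q_x = d_x / l_x
= 2153 / 98338
= 0.0219


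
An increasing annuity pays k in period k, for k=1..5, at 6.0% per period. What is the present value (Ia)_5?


(Ia)_n = sum_{k=1}^{n} k * v^k, v = 1/(1+i)
v = 0.943396
Sum computed term by term:
(Ia)_5 = 12.1469


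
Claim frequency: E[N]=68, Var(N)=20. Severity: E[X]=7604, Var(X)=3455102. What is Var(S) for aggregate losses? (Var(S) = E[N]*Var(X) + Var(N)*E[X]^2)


Var(S) = E[N]*Var(X) + Var(N)*E[X]^2
= 68*3455102 + 20*7604^2
= 234946936 + 1156416320
= 1.3914e+09


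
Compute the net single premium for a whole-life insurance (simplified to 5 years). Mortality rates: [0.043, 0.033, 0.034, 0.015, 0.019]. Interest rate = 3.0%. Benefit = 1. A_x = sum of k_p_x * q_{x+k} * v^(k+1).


v = 0.970874
Year 0: k_p_x=1.0, q=0.043, term=0.041748
Year 1: k_p_x=0.957, q=0.033, term=0.029768
Year 2: k_p_x=0.925419, q=0.034, term=0.028794
Year 3: k_p_x=0.893955, q=0.015, term=0.011914
Year 4: k_p_x=0.880545, q=0.019, term=0.014432
A_x = 0.1267


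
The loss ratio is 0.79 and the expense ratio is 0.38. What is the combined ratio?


Combined ratio = loss ratio + expense ratio
= 0.79 + 0.38
= 1.17


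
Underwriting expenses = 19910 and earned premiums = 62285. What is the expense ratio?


Expense ratio = expenses / premiums
= 19910 / 62285
= 0.3197


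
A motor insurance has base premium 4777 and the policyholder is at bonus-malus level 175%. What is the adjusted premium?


adjusted = base * BM_level / 100
= 4777 * 175 / 100
= 4777 * 1.75
= 8359.75


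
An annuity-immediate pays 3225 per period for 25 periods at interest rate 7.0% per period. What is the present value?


PV = PMT * (1 - (1+i)^(-n)) / i
= 3225 * (1 - (1+0.07)^(-25)) / 0.07
= 3225 * (1 - 0.184249) / 0.07
= 3225 * 11.653583
= 37582.8057


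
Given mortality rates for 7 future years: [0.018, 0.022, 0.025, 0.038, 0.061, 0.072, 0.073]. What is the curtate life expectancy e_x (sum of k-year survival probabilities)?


e_x = sum_{k=1}^{n} k_p_x
k_p_x values:
  1_p_x = 0.982
  2_p_x = 0.960396
  3_p_x = 0.936386
  4_p_x = 0.900803
  5_p_x = 0.845854
  6_p_x = 0.784953
  7_p_x = 0.727651
e_x = 6.138


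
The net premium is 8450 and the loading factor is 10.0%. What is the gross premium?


Gross = net * (1 + loading)
= 8450 * (1 + 0.1)
= 8450 * 1.1
= 9295.0


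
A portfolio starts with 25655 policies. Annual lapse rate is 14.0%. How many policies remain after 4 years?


remaining = initial * (1 - lapse)^years
= 25655 * (1 - 0.14)^4
= 25655 * 0.547008
= 14033.4943


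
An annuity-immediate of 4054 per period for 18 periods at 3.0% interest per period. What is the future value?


FV = PMT * ((1+i)^n - 1) / i
= 4054 * ((1.03)^18 - 1) / 0.03
= 4054 * (1.702433 - 1) / 0.03
= 94922.121


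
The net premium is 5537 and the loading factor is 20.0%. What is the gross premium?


Gross = net * (1 + loading)
= 5537 * (1 + 0.2)
= 5537 * 1.2
= 6644.4


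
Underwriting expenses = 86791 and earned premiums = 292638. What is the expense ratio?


Expense ratio = expenses / premiums
= 86791 / 292638
= 0.2966


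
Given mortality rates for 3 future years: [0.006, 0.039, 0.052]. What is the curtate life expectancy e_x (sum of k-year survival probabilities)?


e_x = sum_{k=1}^{n} k_p_x
k_p_x values:
  1_p_x = 0.994
  2_p_x = 0.955234
  3_p_x = 0.905562
e_x = 2.8548


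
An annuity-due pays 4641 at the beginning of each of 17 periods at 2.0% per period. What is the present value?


PV_due = PMT * (1-(1+i)^(-n))/i * (1+i)
PV_immediate = 66328.5774
PV_due = 66328.5774 * 1.02
= 67655.1489


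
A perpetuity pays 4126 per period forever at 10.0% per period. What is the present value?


PV = PMT / i
= 4126 / 0.1
= 41260.0


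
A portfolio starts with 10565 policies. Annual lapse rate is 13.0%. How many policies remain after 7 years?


remaining = initial * (1 - lapse)^years
= 10565 * (1 - 0.13)^7
= 10565 * 0.377255
= 3985.6969


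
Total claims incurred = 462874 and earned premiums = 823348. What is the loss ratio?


Loss ratio = claims / premiums
= 462874 / 823348
= 0.5622


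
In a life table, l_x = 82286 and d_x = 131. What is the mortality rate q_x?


q_x = d_x / l_x
= 131 / 82286
= 0.0016


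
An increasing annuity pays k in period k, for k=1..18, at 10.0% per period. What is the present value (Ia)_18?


(Ia)_n = sum_{k=1}^{n} k * v^k, v = 1/(1+i)
v = 0.909091
Sum computed term by term:
(Ia)_18 = 57.841


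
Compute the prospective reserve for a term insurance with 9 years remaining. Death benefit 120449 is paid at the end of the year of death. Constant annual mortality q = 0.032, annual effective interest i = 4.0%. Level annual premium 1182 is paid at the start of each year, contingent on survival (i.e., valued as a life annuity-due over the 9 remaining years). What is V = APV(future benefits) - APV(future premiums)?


v = 1/(1+i) = 0.961538
APV(future benefits) per unit = sum_{k=0}^{8} k_p_x * q * v^(k+1) = 0.211423
APV(future benefits) = 120449 * 0.211423 = 25465.7048
Life annuity-due factor ä_{x:9} = sum_{k=0}^{8} k_p_x * v^k = 6.871252
APV(future premiums) = 1182 * 6.871252 = 8121.8196
V = 25465.7048 - 8121.8196
= 17343.8852


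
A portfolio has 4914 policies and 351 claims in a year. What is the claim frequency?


frequency = claims / policies
= 351 / 4914
= 0.0714


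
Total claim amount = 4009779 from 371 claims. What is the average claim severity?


severity = total / number
= 4009779 / 371
= 10808.0296


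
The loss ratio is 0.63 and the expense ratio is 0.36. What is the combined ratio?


Combined ratio = loss ratio + expense ratio
= 0.63 + 0.36
= 0.99


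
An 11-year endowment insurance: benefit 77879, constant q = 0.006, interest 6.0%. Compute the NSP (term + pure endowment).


Term component = 3589.2021
Pure endowment = 11_p_x * v^11 * benefit = 0.935945 * 0.526788 * 77879 = 38397.7765
NSP = 41986.9787


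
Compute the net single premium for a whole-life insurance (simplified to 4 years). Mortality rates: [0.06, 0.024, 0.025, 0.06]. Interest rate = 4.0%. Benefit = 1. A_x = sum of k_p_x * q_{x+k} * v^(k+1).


v = 0.961538
Year 0: k_p_x=1.0, q=0.06, term=0.057692
Year 1: k_p_x=0.94, q=0.024, term=0.020858
Year 2: k_p_x=0.91744, q=0.025, term=0.02039
Year 3: k_p_x=0.894504, q=0.06, term=0.045878
A_x = 0.1448


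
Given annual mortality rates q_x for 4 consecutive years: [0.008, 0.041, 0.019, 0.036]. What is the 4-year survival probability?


p_k = 1 - q_k for each year
Survival = product of (1 - q_k)
= 0.992 * 0.959 * 0.981 * 0.964
= 0.8997


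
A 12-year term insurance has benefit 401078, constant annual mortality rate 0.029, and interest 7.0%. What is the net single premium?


NSP = benefit * sum_{k=0}^{n-1} k_p_x * q * v^(k+1)
With constant q=0.029, v=0.934579
Sum = 0.201563
NSP = 401078 * 0.201563
= 80842.2971


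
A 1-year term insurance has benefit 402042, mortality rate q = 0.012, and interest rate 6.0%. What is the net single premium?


NSP = benefit * q * v
v = 1/(1+i) = 0.943396
NSP = 402042 * 0.012 * 0.943396
= 4551.4189


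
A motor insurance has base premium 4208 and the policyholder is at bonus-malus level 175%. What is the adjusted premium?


adjusted = base * BM_level / 100
= 4208 * 175 / 100
= 4208 * 1.75
= 7364.0


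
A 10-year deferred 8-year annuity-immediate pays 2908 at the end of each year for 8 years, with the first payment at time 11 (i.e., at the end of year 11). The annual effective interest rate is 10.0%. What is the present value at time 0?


PV at time 10 of the 8-year annuity-immediate:
a_n = 2908 * (1-(1+0.1)^(-8))/0.1 = 15513.9654
Discount back 10 years to time 0:
PV = 15513.9654 * (1+0.1)^(-10)
= 15513.9654 * 0.385543
= 5981.3052


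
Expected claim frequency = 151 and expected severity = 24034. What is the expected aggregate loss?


E[S] = E[N] * E[X]
= 151 * 24034
= 3.6291e+06


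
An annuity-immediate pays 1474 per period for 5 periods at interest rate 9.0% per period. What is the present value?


PV = PMT * (1 - (1+i)^(-n)) / i
= 1474 * (1 - (1+0.09)^(-5)) / 0.09
= 1474 * (1 - 0.649931) / 0.09
= 1474 * 3.889651
= 5733.346


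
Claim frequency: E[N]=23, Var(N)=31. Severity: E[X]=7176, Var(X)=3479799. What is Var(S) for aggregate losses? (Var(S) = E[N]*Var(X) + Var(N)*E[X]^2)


Var(S) = E[N]*Var(X) + Var(N)*E[X]^2
= 23*3479799 + 31*7176^2
= 80035377 + 1596344256
= 1.6764e+09


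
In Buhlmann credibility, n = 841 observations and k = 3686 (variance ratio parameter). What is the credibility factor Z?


Z = n / (n + k)
= 841 / (841 + 3686)
= 841 / 4527
= 0.1858


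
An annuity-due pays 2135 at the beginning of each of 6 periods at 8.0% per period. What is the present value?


PV_due = PMT * (1-(1+i)^(-n))/i * (1+i)
PV_immediate = 9869.8481
PV_due = 9869.8481 * 1.08
= 10659.4359


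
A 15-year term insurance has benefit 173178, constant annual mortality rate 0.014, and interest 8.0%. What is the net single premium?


NSP = benefit * sum_{k=0}^{n-1} k_p_x * q * v^(k+1)
With constant q=0.014, v=0.925926
Sum = 0.110935
NSP = 173178 * 0.110935
= 19211.4923


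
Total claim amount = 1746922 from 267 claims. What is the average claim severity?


severity = total / number
= 1746922 / 267
= 6542.779


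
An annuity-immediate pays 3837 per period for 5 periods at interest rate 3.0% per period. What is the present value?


PV = PMT * (1 - (1+i)^(-n)) / i
= 3837 * (1 - (1+0.03)^(-5)) / 0.03
= 3837 * (1 - 0.862609) / 0.03
= 3837 * 4.579707
= 17572.3365


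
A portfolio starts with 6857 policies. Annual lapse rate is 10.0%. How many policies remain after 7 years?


remaining = initial * (1 - lapse)^years
= 6857 * (1 - 0.1)^7
= 6857 * 0.478297
= 3279.6818


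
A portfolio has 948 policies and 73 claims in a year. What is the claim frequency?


frequency = claims / policies
= 73 / 948
= 0.077


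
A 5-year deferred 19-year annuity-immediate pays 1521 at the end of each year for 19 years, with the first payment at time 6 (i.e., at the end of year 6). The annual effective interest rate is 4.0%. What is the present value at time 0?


PV at time 5 of the 19-year annuity-immediate:
a_n = 1521 * (1-(1+0.04)^(-19))/0.04 = 19976.7218
Discount back 5 years to time 0:
PV = 19976.7218 * (1+0.04)^(-5)
= 19976.7218 * 0.821927
= 16419.4092


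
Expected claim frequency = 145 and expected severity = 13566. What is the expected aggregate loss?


E[S] = E[N] * E[X]
= 145 * 13566
= 1.9671e+06


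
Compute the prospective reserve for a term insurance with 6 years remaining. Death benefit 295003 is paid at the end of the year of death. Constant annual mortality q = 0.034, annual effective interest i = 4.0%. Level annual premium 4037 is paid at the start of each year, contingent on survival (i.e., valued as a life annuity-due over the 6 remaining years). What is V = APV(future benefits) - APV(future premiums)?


v = 1/(1+i) = 0.961538
APV(future benefits) per unit = sum_{k=0}^{5} k_p_x * q * v^(k+1) = 0.1644
APV(future benefits) = 295003 * 0.1644 = 48498.4175
Life annuity-due factor ä_{x:6} = sum_{k=0}^{5} k_p_x * v^k = 5.028698
APV(future premiums) = 4037 * 5.028698 = 20300.854
V = 48498.4175 - 20300.854
= 28197.5636


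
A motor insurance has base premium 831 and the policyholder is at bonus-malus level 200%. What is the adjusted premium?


adjusted = base * BM_level / 100
= 831 * 200 / 100
= 831 * 2.0
= 1662.0


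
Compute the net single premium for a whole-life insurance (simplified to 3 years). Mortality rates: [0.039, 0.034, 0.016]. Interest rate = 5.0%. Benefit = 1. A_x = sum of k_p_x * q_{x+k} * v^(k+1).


v = 0.952381
Year 0: k_p_x=1.0, q=0.039, term=0.037143
Year 1: k_p_x=0.961, q=0.034, term=0.029636
Year 2: k_p_x=0.928326, q=0.016, term=0.012831
A_x = 0.0796


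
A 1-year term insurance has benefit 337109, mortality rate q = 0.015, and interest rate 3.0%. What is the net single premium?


NSP = benefit * q * v
v = 1/(1+i) = 0.970874
NSP = 337109 * 0.015 * 0.970874
= 4909.3544


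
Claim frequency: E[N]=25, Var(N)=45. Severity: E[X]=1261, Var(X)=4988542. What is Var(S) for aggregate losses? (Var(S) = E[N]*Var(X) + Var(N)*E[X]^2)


Var(S) = E[N]*Var(X) + Var(N)*E[X]^2
= 25*4988542 + 45*1261^2
= 124713550 + 71555445
= 1.9627e+08


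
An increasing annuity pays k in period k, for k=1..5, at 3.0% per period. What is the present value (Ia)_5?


(Ia)_n = sum_{k=1}^{n} k * v^k, v = 1/(1+i)
v = 0.970874
Sum computed term by term:
(Ia)_5 = 13.4685


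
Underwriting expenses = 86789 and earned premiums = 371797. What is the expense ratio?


Expense ratio = expenses / premiums
= 86789 / 371797
= 0.2334


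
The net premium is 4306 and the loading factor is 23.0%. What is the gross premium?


Gross = net * (1 + loading)
= 4306 * (1 + 0.23)
= 4306 * 1.23
= 5296.38


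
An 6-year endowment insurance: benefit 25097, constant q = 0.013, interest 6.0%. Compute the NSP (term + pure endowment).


Term component = 1556.5331
Pure endowment = 6_p_x * v^6 * benefit = 0.924491 * 0.704961 * 25097 = 16356.4683
NSP = 17913.0013


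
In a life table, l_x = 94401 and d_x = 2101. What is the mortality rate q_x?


q_x = d_x / l_x
= 2101 / 94401
= 0.0223


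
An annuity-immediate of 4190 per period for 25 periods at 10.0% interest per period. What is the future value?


FV = PMT * ((1+i)^n - 1) / i
= 4190 * ((1.1)^25 - 1) / 0.1
= 4190 * (10.834706 - 1) / 0.1
= 412074.179


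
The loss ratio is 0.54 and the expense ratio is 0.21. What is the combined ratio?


Combined ratio = loss ratio + expense ratio
= 0.54 + 0.21
= 0.75


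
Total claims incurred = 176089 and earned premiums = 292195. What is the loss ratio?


Loss ratio = claims / premiums
= 176089 / 292195
= 0.6026


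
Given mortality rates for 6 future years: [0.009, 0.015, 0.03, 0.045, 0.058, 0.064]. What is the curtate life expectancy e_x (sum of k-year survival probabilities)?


e_x = sum_{k=1}^{n} k_p_x
k_p_x values:
  1_p_x = 0.991
  2_p_x = 0.976135
  3_p_x = 0.946851
  4_p_x = 0.904243
  5_p_x = 0.851797
  6_p_x = 0.797282
e_x = 5.4673


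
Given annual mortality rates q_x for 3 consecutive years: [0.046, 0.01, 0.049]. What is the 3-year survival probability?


p_k = 1 - q_k for each year
Survival = product of (1 - q_k)
= 0.954 * 0.99 * 0.951
= 0.8982


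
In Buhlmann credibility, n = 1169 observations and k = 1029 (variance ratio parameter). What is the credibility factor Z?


Z = n / (n + k)
= 1169 / (1169 + 1029)
= 1169 / 2198
= 0.5318


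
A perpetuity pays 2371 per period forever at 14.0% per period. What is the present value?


PV = PMT / i
= 2371 / 0.14
= 16935.7143


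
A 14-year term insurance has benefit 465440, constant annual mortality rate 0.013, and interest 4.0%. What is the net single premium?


NSP = benefit * sum_{k=0}^{n-1} k_p_x * q * v^(k+1)
With constant q=0.013, v=0.961538
Sum = 0.127349
NSP = 465440 * 0.127349
= 59273.0947


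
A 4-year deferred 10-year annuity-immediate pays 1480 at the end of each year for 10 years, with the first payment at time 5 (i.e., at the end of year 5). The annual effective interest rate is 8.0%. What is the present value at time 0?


PV at time 4 of the 10-year annuity-immediate:
a_n = 1480 * (1-(1+0.08)^(-10))/0.08 = 9930.9205
Discount back 4 years to time 0:
PV = 9930.9205 * (1+0.08)^(-4)
= 9930.9205 * 0.73503
= 7299.523


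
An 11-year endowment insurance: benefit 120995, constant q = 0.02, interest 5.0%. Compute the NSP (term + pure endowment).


Term component = 18385.3273
Pure endowment = 11_p_x * v^11 * benefit = 0.800731 * 0.584679 * 120995 = 56646.3546
NSP = 75031.6819


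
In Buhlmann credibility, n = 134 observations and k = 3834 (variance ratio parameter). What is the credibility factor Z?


Z = n / (n + k)
= 134 / (134 + 3834)
= 134 / 3968
= 0.0338


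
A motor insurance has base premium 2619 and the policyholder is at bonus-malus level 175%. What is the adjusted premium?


adjusted = base * BM_level / 100
= 2619 * 175 / 100
= 2619 * 1.75
= 4583.25


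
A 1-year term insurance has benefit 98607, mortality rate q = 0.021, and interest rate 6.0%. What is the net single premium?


NSP = benefit * q * v
v = 1/(1+i) = 0.943396
NSP = 98607 * 0.021 * 0.943396
= 1953.5349


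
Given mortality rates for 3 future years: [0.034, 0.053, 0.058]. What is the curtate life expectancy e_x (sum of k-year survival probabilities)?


e_x = sum_{k=1}^{n} k_p_x
k_p_x values:
  1_p_x = 0.966
  2_p_x = 0.914802
  3_p_x = 0.861743
e_x = 2.7425


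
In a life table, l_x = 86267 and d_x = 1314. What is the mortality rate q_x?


q_x = d_x / l_x
= 1314 / 86267
= 0.0152


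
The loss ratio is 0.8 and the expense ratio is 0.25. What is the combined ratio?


Combined ratio = loss ratio + expense ratio
= 0.8 + 0.25
= 1.05
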